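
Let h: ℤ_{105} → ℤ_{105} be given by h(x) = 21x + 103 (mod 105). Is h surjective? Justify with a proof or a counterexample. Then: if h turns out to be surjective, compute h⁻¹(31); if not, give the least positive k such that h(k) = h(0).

Recall: h is surjective if every y in the codomain equals h(x) for some x in the domain.
Since gcd(21, 105) = 21, we have 21x ≡ 0 (mod 21) for all x, so h(x) ≡ 19 (mod 21).
But 0 ≢ 19 (mod 21), so 0 ∈ ℤ_{105} has no preimage. Hence h is not surjective.
Since h is not surjective, we find the least positive k with h(k) = h(0): this means 21k ≡ 0 (mod 105), i.e. 105 ∣ 21k. Since gcd(21, 105) = 21, dividing through by 21 this holds exactly when 5 ∣ k.
The smallest positive such k is 5.

5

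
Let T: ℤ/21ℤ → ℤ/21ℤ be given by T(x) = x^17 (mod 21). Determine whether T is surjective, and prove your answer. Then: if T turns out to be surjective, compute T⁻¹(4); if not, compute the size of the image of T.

16

Computing x^17 mod 21 for each x (by repeated squaring, reducing mod 21 at every step), the values T(0), T(1), …, T(20) are: 0, 1, 11, 12, 16, 17, 6, 7, 8, 18, 19, 2, 3, 13, 14, 15, 4, 5, 9, 10, 20.
Every element of ℤ/21ℤ appears exactly once in this list, so T is a bijection, and in particular surjective.
Since T is surjective, we read off the preimage of 4 from the same table: T(16) = 4, so T⁻¹(4) = 16.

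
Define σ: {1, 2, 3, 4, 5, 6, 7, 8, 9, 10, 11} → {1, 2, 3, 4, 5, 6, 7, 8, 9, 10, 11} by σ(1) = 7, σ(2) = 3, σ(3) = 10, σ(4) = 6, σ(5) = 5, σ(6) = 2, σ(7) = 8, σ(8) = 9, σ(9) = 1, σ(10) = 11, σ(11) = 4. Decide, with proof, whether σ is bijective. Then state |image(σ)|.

The values 7, 3, 10, 6, 5, 2, 8, 9, 1, 11, 4 are a permutation of {1, 2, 3, 4, 5, 6, 7, 8, 9, 10, 11}: each element appears exactly once.
So σ is injective and surjective, hence bijective.
The image of σ is {1, 2, 3, 4, 5, 6, 7, 8, 9, 10, 11}, which has 11 elements.

11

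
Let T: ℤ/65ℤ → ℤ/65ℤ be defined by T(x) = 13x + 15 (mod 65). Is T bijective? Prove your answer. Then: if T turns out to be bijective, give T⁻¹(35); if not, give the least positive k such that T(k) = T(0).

We have gcd(13, 65) = 13 > 1. Taking s = 0 and t = 5: T(0) = 15 and T(5) = 13·5 + 15 = 80 ≡ 15 (mod 65).
So T(0) = T(5) while 0 ≠ 5, so T is not injective, hence not bijective.
Since T is not bijective, we find the least positive k with T(k) = T(0): this means 13k ≡ 0 (mod 65), i.e. 65 ∣ 13k. Since gcd(13, 65) = 13, dividing through by 13 this holds exactly when 5 ∣ k.
The smallest positive such k is 5.

5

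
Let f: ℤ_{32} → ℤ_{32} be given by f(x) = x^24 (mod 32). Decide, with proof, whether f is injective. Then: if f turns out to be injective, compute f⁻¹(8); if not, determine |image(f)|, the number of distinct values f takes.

2

f(0) = 0^24 = 0.
f(2): Repeated squaring mod 32: 2^1 ≡ 2, 2^2 ≡ 2² = 4, 2^4 ≡ 4² = 16, 2^8 ≡ 16² = 256 ≡ 0, 2^16 ≡ 0² = 0. Since 24 = 16 + 8, 2^24 ≡ 0·0: 0·0 = 0. So 2^24 ≡ 0 (mod 32).
So f(0) = f(2) = 0 while 0 ≠ 2, so f is not injective.
Since f is not injective, we determine |image(f)|. Computing x^24 mod 32 for each x (by repeated squaring, reducing mod 32 at every step), the values f(0), f(1), …, f(31) are: 0, 1, 0, 1, 0, 1, 0, 1, 0, 1, 0, 1, 0, 1, 0, 1, 0, 1, 0, 1, 0, 1, 0, 1, 0, 1, 0, 1, 0, 1, 0, 1.
The distinct values are {0, 1}; there are 2 of them.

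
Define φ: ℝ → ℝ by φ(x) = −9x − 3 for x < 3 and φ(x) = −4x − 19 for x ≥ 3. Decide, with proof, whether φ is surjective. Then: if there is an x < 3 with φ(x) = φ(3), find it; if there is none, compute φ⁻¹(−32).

13/4

Both pieces are strictly decreasing (slopes −9 and −4), so each is injective on its own interval.
The left piece maps (−∞, 3) onto (−30, ∞); the right piece maps [3, ∞) onto (−∞, −31].
The union (−30, ∞) ∪ (−∞, −31] omits the interval between −30 and −31; in particular −30 has no preimage. So φ is not surjective.
Because the two images are disjoint, no x < 3 has φ(x) = φ(3), so we compute φ⁻¹(−32): −32 lies in (−∞, −31], so solve −4x − 19 = −32: x = (−32 + 19)/(−4) = 13/4.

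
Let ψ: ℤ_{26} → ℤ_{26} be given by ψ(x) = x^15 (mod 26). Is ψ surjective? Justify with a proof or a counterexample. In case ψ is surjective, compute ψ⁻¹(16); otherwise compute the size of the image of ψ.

10

ψ(1) = 1^15 = 1.
ψ(3): Repeated squaring mod 26: 3^1 ≡ 3, 3^2 ≡ 3² = 9, 3^4 ≡ 9² = 81 ≡ 3, 3^8 ≡ 3² = 9. Since 15 = 8 + 4 + 2 + 1, 3^15 ≡ 9·3·9·3: 9·3 = 27 ≡ 1, then 1·9 = 9, then 9·3 = 27 ≡ 1. So 3^15 ≡ 1 (mod 26).
So ψ(1) = ψ(3) = 1 while 1 ≠ 3, so ψ is not injective.
A non-injective map from the 26-element set ℤ_{26} to itself takes at most 25 distinct values, so it cannot be surjective. Thus ψ is not surjective.
Since ψ is not surjective, we determine |image(ψ)|. Computing x^15 mod 26 for each x (by repeated squaring, reducing mod 26 at every step), the values ψ(0), ψ(1), …, ψ(25) are: 0, 1, 8, 1, 12, 21, 8, 5, 18, 1, 12, 5, 12, 13, 14, 21, 14, 25, 8, 21, 18, 5, 14, 25, 18, 25.
The distinct values are {0, 1, 5, 8, 12, 13, 14, 18, 21, 25}; there are 10 of them.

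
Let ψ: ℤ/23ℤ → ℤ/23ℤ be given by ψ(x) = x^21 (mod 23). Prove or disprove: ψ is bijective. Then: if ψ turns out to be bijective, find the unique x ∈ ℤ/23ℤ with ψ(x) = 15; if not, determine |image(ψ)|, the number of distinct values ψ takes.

Since 23 is prime, the nonzero elements of ℤ/23ℤ form a cyclic group of order 22.
As gcd(21, 22) = 1, raising to the 21st power is a bijection on this group: if u^21 ≡ v^21 then (uv^{−1})^21 = 1, and the only element of order dividing gcd(21, 22) = 1 is 1, so u = v.
With ψ(0) = 0 this makes ψ injective on all of ℤ/23ℤ, hence bijective (finite equal-size domain and codomain). In particular ψ is bijective.
Since ψ is bijective, we find the preimage of 15. The inverse of x ↦ x^21 on (ℤ/23ℤ)^× is x ↦ x^21, because 21·21 = 441 = 20·22 + 1 ≡ 1 (mod 22) and x^{22} = 1 for x ≠ 0 (Fermat). So ψ⁻¹(15) = 15^21 mod 23.
Repeated squaring mod 23: 15^1 ≡ 15, 15^2 ≡ 15² = 225 ≡ 18, 15^4 ≡ 18² = 324 ≡ 2, 15^8 ≡ 2² = 4, 15^16 ≡ 4² = 16. Since 21 = 16 + 4 + 1, 15^21 ≡ 16·2·15: 16·2 = 32 ≡ 9, then 9·15 = 135 ≡ 20. So 15^21 ≡ 20 (mod 23).
Hence ψ⁻¹(15) = 20.

20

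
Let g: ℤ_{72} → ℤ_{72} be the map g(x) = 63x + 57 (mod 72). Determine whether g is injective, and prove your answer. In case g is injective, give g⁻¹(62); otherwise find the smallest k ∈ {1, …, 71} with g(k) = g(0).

Recall: g is injective if g(a) = g(b) implies a = b.
We have gcd(63, 72) = 9 > 1. Taking a = 0 and b = 8: g(0) = 57 and g(8) = 63·8 + 57 = 561 ≡ 57 (mod 72).
So g(0) = g(8) while 0 ≠ 8, hence g is not injective.
Since g is not injective, we find the least positive k with g(k) = g(0): this means 63k ≡ 0 (mod 72), i.e. 72 ∣ 63k. Since gcd(63, 72) = 9, dividing through by 9 this holds exactly when 8 ∣ 7k, and as gcd(7, 8) = 1, exactly when 8 ∣ k.
The smallest positive such k is 8.

8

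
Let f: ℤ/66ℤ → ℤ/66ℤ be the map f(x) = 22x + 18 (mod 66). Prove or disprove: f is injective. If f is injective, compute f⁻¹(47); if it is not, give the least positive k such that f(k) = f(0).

3

We have gcd(22, 66) = 22 > 1. Taking a = 0 and b = 3: f(0) = 18 and f(3) = 22·3 + 18 = 84 ≡ 18 (mod 66).
So f(0) = f(3) while 0 ≠ 3, therefore f is not injective.
Since f is not injective, we find the least positive k with f(k) = f(0): this means 22k ≡ 0 (mod 66), i.e. 66 ∣ 22k. Since gcd(22, 66) = 22, dividing through by 22 this holds exactly when 3 ∣ k.
The smallest positive such k is 3.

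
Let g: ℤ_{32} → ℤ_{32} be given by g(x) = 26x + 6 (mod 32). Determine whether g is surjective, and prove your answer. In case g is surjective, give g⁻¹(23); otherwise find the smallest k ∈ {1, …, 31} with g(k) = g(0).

Recall: surjectivity means every element of the codomain has a preimage under g.
Since gcd(26, 32) = 2, we have 26x ≡ 0 (mod 2) for all x, so g(x) ≡ 0 (mod 2).
But 1 ≢ 0 (mod 2), so 1 ∈ ℤ_{32} has no preimage. Hence g is not surjective.
Since g is not surjective, we find the least positive k with g(k) = g(0): this means 26k ≡ 0 (mod 32), i.e. 32 ∣ 26k. Since gcd(26, 32) = 2, dividing through by 2 this holds exactly when 16 ∣ 13k, and as gcd(13, 16) = 1, exactly when 16 ∣ k.
The smallest positive such k is 16.

16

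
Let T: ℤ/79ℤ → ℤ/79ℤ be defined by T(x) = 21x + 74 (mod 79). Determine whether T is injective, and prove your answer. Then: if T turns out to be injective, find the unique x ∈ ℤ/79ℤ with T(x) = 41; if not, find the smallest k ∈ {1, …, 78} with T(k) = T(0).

Recall: T is injective if T(a) = T(b) implies a = b.
Suppose T(a) = T(b) in ℤ/79ℤ. Then 21a + 74 ≡ 21b + 74 (mod 79), therefore 21(a − b) ≡ 0 (mod 79).
Since gcd(21, 79) = 1, 21 is invertible modulo 79, so a − b ≡ 0 (mod 79), i.e. a = b.
Therefore T is injective.
We now compute 21⁻¹ mod 79 explicitly. Euclid's algorithm: 79 = 3·21 + 16, 21 = 1·16 + 5, 16 = 3·5 + 1; back-substituting gives 1 = 64·21 − 17·79, so 21⁻¹ ≡ 64 (mod 79).
Since T is injective, we find T⁻¹(41): we need 21x ≡ 41 − 74 ≡ 46 (mod 79). Using 21⁻¹ = 64: x ≡ 64·46 = 2944 = 37·79 + 21, so x = 21.
Check: T(21) = 21·21 + 74 = 515 = 6·79 + 41 ≡ 41 (mod 79).

21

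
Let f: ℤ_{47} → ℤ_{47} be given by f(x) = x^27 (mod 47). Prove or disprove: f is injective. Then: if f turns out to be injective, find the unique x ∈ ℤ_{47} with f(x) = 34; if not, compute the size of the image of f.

Since 47 is prime, the nonzero elements of ℤ_{47} form a cyclic group of order 46.
As gcd(27, 46) = 1, raising to the 27th power is a bijection on this group: if a^27 ≡ b^27 then (ab^{−1})^27 = 1, and the only element of order dividing gcd(27, 46) = 1 is 1, so a = b.
With f(0) = 0 this makes f injective on all of ℤ_{47}, hence bijective (finite equal-size domain and codomain). In particular f is injective.
Since f is injective, we find the preimage of 34. The inverse of x ↦ x^27 on (ℤ_{47})^× is x ↦ x^29, because 27·29 = 783 = 17·46 + 1 ≡ 1 (mod 46) and x^{46} = 1 for x ≠ 0 (Fermat). So f⁻¹(34) = 34^29 mod 47.
Repeated squaring mod 47: 34^1 ≡ 34, 34^2 ≡ 34² = 1156 ≡ 28, 34^4 ≡ 28² = 784 ≡ 32, 34^8 ≡ 32² = 1024 ≡ 37, 34^16 ≡ 37² = 1369 ≡ 6. Since 29 = 16 + 8 + 4 + 1, 34^29 ≡ 6·37·32·34: 6·37 = 222 ≡ 34, then 34·32 = 1088 ≡ 7, then 7·34 = 238 ≡ 3. So 34^29 ≡ 3 (mod 47).
Hence f⁻¹(34) = 3.

3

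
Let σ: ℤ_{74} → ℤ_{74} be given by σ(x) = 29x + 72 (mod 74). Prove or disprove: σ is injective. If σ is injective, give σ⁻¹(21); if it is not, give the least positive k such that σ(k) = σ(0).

By definition, σ is injective if σ(s) = σ(t) implies s = t.
If σ(s) = σ(t), then 29s ≡ 29t (mod 74). Because gcd(29, 74) = 1, we may cancel 29 to get s ≡ t (mod 74).
Hence σ is injective.
We now compute 29⁻¹ mod 74 explicitly. Euclid's algorithm: 74 = 2·29 + 16, 29 = 1·16 + 13, 16 = 1·13 + 3, 13 = 4·3 + 1; back-substituting gives 1 = 23·29 − 9·74, so 29⁻¹ ≡ 23 (mod 74).
Since σ is injective, we find σ⁻¹(21): we need 29x ≡ 21 − 72 ≡ 23 (mod 74). Using 29⁻¹ = 23: x ≡ 23·23 = 529 = 7·74 + 11, so x = 11.
Check: σ(11) = 29·11 + 72 = 391 = 5·74 + 21 ≡ 21 (mod 74).

11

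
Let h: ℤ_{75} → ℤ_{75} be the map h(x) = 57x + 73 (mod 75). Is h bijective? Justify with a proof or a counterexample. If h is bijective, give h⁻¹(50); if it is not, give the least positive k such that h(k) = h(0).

We have gcd(57, 75) = 3 > 1. Taking u = 0 and v = 25: h(0) = 73 and h(25) = 57·25 + 73 = 1498 ≡ 73 (mod 75).
So h(0) = h(25) while 0 ≠ 25, hence h is not injective, hence not bijective.
Since h is not bijective, we find the least positive k with h(k) = h(0): this means 57k ≡ 0 (mod 75), i.e. 75 ∣ 57k. Since gcd(57, 75) = 3, dividing through by 3 this holds exactly when 25 ∣ 19k, and as gcd(19, 25) = 1, exactly when 25 ∣ k.
The smallest positive such k is 25.

25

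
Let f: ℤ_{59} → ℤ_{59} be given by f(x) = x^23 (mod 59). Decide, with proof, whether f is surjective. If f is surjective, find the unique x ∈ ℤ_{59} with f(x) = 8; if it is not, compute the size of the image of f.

18

Since 59 is prime, the nonzero elements of ℤ_{59} form a cyclic group of order 58.
As gcd(23, 58) = 1, raising to the 23rd power is a bijection on this group: if a^23 ≡ b^23 then (ab^{−1})^23 = 1, and the only element of order dividing gcd(23, 58) = 1 is 1, so a = b.
With f(0) = 0 this makes f injective on all of ℤ_{59}, hence bijective (finite equal-size domain and codomain). In particular f is surjective.
Since f is surjective, we find the preimage of 8. The inverse of x ↦ x^23 on (ℤ_{59})^× is x ↦ x^53, because 23·53 = 1219 = 21·58 + 1 ≡ 1 (mod 58) and x^{58} = 1 for x ≠ 0 (Fermat). So f⁻¹(8) = 8^53 mod 59.
Repeated squaring mod 59: 8^1 ≡ 8, 8^2 ≡ 8² = 64 ≡ 5, 8^4 ≡ 5² = 25, 8^8 ≡ 25² = 625 ≡ 35, 8^16 ≡ 35² = 1225 ≡ 45, 8^32 ≡ 45² = 2025 ≡ 19. Since 53 = 32 + 16 + 4 + 1, 8^53 ≡ 19·45·25·8: 19·45 = 855 ≡ 29, then 29·25 = 725 ≡ 17, then 17·8 = 136 ≡ 18. So 8^53 ≡ 18 (mod 59).
Hence f⁻¹(8) = 18.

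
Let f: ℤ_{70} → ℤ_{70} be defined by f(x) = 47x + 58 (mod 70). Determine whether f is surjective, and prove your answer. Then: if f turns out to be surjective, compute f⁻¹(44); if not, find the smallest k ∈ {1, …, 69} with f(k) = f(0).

Since gcd(47, 70) = 1, 47 is invertible modulo 70. Euclid's algorithm: 70 = 1·47 + 23, 47 = 2·23 + 1; back-substituting gives 1 = 3·47 − 2·70, so 47⁻¹ ≡ 3 (mod 70).
Then y ↦ 3(y − 58) is a two-sided inverse to f, so every y ∈ ℤ_{70} has a preimage.
So f is surjective.
Since f is surjective, we compute f⁻¹(44): solve 47x + 58 ≡ 44 (mod 70), i.e. 47x ≡ 56 (mod 70).
Multiplying by 47⁻¹ = 3 gives x ≡ 3·56 = 168 = 2·70 + 28 ≡ 28 (mod 70).
Check: f(28) = 47·28 + 58 = 1374 = 19·70 + 44 ≡ 44 (mod 70).

28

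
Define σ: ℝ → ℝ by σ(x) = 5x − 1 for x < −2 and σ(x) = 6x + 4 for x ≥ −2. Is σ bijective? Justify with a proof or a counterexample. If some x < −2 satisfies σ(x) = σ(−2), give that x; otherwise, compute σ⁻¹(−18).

Both pieces are strictly increasing (slopes 5 and 6), so each is injective on its own interval.
The left piece maps (−∞, −2) onto (−∞, −11); the right piece maps [−2, ∞) onto [−8, ∞).
The images leave a gap (−11 has no preimage), so σ is not surjective, hence not bijective.
Because the two images are disjoint, no x < −2 has σ(x) = σ(−2), so we compute σ⁻¹(−18): −18 lies in (−∞, −11), so solve 5x − 1 = −18: x = (−18 + 1)/5 = −17/5.

-17/5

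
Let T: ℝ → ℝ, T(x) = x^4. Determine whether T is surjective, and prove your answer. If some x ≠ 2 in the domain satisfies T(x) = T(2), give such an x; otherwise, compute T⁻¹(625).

-2

Since 4 is even, x^4 ≥ 0 for all x ∈ ℝ, so −1 ∈ ℝ has no preimage. So T is not surjective.
For the follow-up, such an x exists: taking x = −2 ∈ ℝ gives T(−2) = 16 = T(2) with −2 ≠ 2.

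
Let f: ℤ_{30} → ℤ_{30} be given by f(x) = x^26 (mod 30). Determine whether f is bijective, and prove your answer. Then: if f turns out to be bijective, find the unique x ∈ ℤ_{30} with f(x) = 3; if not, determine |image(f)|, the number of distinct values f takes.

12

f(2): Repeated squaring mod 30: 2^1 ≡ 2, 2^2 ≡ 2² = 4, 2^4 ≡ 4² = 16, 2^8 ≡ 16² = 256 ≡ 16, 2^16 ≡ 16² = 256 ≡ 16. Since 26 = 16 + 8 + 2, 2^26 ≡ 16·16·4: 16·16 = 256 ≡ 16, then 16·4 = 64 ≡ 4. So 2^26 ≡ 4 (mod 30).
f(8): Repeated squaring mod 30: 8^1 ≡ 8, 8^2 ≡ 8² = 64 ≡ 4, 8^4 ≡ 4² = 16, 8^8 ≡ 16² = 256 ≡ 16, 8^16 ≡ 16² = 256 ≡ 16. Since 26 = 16 + 8 + 2, 8^26 ≡ 16·16·4: 16·16 = 256 ≡ 16, then 16·4 = 64 ≡ 4. So 8^26 ≡ 4 (mod 30).
So f(2) = f(8) = 4 while 2 ≠ 8, therefore f is not injective, hence not bijective.
Since f is not bijective, we determine |image(f)|. Computing x^26 mod 30 for each x (by repeated squaring, reducing mod 30 at every step), the values f(0), f(1), …, f(29) are: 0, 1, 4, 9, 16, 25, 6, 19, 4, 21, 10, 1, 24, 19, 16, 15, 16, 19, 24, 1, 10, 21, 4, 19, 6, 25, 16, 9, 4, 1.
The distinct values are {0, 1, 4, 6, 9, 10, 15, 16, 19, 21, 24, 25}; there are 12 of them.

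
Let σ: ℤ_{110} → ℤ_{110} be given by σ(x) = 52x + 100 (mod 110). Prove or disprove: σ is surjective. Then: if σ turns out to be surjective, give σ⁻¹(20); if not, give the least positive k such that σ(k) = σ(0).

By definition, surjectivity means every element of the codomain has a preimage under σ.
Since gcd(52, 110) = 2, we have 52x ≡ 0 (mod 2) for all x, so σ(x) ≡ 0 (mod 2).
But 1 ≢ 0 (mod 2), so 1 ∈ ℤ_{110} has no preimage. So σ is not surjective.
Since σ is not surjective, we find the least positive k with σ(k) = σ(0): this means 52k ≡ 0 (mod 110), i.e. 110 ∣ 52k. Since gcd(52, 110) = 2, dividing through by 2 this holds exactly when 55 ∣ 26k, and as gcd(26, 55) = 1, exactly when 55 ∣ k.
The smallest positive such k is 55.

55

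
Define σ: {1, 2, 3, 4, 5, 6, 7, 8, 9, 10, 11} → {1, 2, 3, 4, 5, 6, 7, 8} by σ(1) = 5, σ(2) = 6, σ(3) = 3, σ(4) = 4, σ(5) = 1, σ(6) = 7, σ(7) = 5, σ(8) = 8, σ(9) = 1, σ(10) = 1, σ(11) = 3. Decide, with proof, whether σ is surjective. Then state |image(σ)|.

No element maps to 2, so σ is not surjective.
The image of σ is {1, 3, 4, 5, 6, 7, 8}, which has 7 elements.

7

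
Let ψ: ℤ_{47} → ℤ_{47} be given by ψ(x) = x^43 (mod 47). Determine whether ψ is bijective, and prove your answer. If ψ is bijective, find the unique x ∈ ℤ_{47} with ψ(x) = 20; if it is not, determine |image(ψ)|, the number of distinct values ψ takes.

Since 47 is prime, the nonzero elements of ℤ_{47} form a cyclic group of order 46.
As gcd(43, 46) = 1, raising to the 43rd power is a bijection on this group: if a^43 ≡ b^43 then (ab^{−1})^43 = 1, and the only element of order dividing gcd(43, 46) = 1 is 1, so a = b.
With ψ(0) = 0 this makes ψ injective on all of ℤ_{47}, hence bijective (finite equal-size domain and codomain). In particular ψ is bijective.
Since ψ is bijective, we find the preimage of 20. The inverse of x ↦ x^43 on (ℤ_{47})^× is x ↦ x^15, because 43·15 = 645 = 14·46 + 1 ≡ 1 (mod 46) and x^{46} = 1 for x ≠ 0 (Fermat). So ψ⁻¹(20) = 20^15 mod 47.
Repeated squaring mod 47: 20^1 ≡ 20, 20^2 ≡ 20² = 400 ≡ 24, 20^4 ≡ 24² = 576 ≡ 12, 20^8 ≡ 12² = 144 ≡ 3. Since 15 = 8 + 4 + 2 + 1, 20^15 ≡ 3·12·24·20: 3·12 = 36, then 36·24 = 864 ≡ 18, then 18·20 = 360 ≡ 31. So 20^15 ≡ 31 (mod 47).
Hence ψ⁻¹(20) = 31.

31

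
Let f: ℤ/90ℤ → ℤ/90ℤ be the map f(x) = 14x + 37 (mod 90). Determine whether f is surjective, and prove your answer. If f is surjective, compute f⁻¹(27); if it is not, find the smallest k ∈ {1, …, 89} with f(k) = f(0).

By definition, f is surjective if every y in the codomain equals f(x) for some x in the domain.
Since gcd(14, 90) = 2, we have 14x ≡ 0 (mod 2) for all x, so f(x) ≡ 1 (mod 2).
But 0 ≢ 1 (mod 2), so 0 ∈ ℤ/90ℤ has no preimage. Hence f is not surjective.
Since f is not surjective, we find the least positive k with f(k) = f(0): this means 14k ≡ 0 (mod 90), i.e. 90 ∣ 14k. Since gcd(14, 90) = 2, dividing through by 2 this holds exactly when 45 ∣ 7k, and as gcd(7, 45) = 1, exactly when 45 ∣ k.
The smallest positive such k is 45.

45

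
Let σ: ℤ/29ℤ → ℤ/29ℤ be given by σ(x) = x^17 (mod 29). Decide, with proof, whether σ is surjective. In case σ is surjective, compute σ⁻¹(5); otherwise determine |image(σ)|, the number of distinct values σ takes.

22

Since 29 is prime, the nonzero elements of ℤ/29ℤ form a cyclic group of order 28.
As gcd(17, 28) = 1, raising to the 17th power is a bijection on this group: if u^17 ≡ v^17 then (uv^{−1})^17 = 1, and the only element of order dividing gcd(17, 28) = 1 is 1, so u = v.
With σ(0) = 0 this makes σ injective on all of ℤ/29ℤ, hence bijective (finite equal-size domain and codomain). In particular σ is surjective.
Since σ is surjective, we find the preimage of 5. The inverse of x ↦ x^17 on (ℤ/29ℤ)^× is x ↦ x^5, because 17·5 = 85 = 3·28 + 1 ≡ 1 (mod 28) and x^{28} = 1 for x ≠ 0 (Fermat). So σ⁻¹(5) = 5^5 mod 29.
Repeated squaring mod 29: 5^1 ≡ 5, 5^2 ≡ 5² = 25, 5^4 ≡ 25² = 625 ≡ 16. Since 5 = 4 + 1, 5^5 ≡ 16·5: 16·5 = 80 ≡ 22. So 5^5 ≡ 22 (mod 29).
Hence σ⁻¹(5) = 22.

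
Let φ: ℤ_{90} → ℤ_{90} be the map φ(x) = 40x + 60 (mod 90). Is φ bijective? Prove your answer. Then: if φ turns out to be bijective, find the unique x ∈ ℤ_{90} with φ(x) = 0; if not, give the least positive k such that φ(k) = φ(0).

We have gcd(40, 90) = 10 > 1. Taking a = 0 and b = 9: φ(0) = 60 and φ(9) = 40·9 + 60 = 420 ≡ 60 (mod 90).
So φ(0) = φ(9) while 0 ≠ 9, thus φ is not injective, hence not bijective.
Since φ is not bijective, we find the least positive k with φ(k) = φ(0): this means 40k ≡ 0 (mod 90), i.e. 90 ∣ 40k. Since gcd(40, 90) = 10, dividing through by 10 this holds exactly when 9 ∣ 4k, and as gcd(4, 9) = 1, exactly when 9 ∣ k.
The smallest positive such k is 9.

9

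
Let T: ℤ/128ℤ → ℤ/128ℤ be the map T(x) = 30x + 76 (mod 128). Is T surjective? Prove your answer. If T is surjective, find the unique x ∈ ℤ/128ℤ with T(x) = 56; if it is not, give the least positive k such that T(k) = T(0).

By definition, surjectivity means every element of the codomain has a preimage under T.
Since gcd(30, 128) = 2, we have 30x ≡ 0 (mod 2) for all x, so T(x) ≡ 0 (mod 2).
But 1 ≢ 0 (mod 2), so 1 ∈ ℤ/128ℤ has no preimage. So T is not surjective.
Since T is not surjective, we find the least positive k with T(k) = T(0): this means 30k ≡ 0 (mod 128), i.e. 128 ∣ 30k. Since gcd(30, 128) = 2, dividing through by 2 this holds exactly when 64 ∣ 15k, and as gcd(15, 64) = 1, exactly when 64 ∣ k.
The smallest positive such k is 64.

64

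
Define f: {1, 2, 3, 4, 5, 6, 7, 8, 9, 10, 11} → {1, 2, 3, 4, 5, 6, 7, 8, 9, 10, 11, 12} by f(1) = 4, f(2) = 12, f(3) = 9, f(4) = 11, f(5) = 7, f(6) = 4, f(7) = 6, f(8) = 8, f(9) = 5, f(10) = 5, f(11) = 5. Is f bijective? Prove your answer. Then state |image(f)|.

8

f(1) = 4 = f(6) with 1 ≠ 6, so f is not injective, hence not bijective.
The image of f is {4, 5, 6, 7, 8, 9, 11, 12}, which has 8 elements.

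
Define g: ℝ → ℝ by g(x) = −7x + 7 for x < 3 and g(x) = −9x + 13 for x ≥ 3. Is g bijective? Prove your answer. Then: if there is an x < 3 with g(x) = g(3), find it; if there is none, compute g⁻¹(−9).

Both pieces are strictly decreasing (slopes −7 and −9), so each is injective on its own interval.
The left piece maps (−∞, 3) onto (−14, ∞); the right piece maps [3, ∞) onto (−∞, −14].
Since −14 = −14, the images partition ℝ: g is injective and surjective, hence bijective.
Because the two images are disjoint, no x < 3 has g(x) = g(3), so we compute g⁻¹(−9): −9 lies in (−14, ∞), so solve −7x + 7 = −9: x = (−9 − 7)/(−7) = 16/7.

16/7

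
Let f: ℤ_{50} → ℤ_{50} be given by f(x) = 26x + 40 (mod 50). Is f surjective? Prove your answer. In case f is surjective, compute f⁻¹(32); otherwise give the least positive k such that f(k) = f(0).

By definition, f is surjective if every y in the codomain equals f(x) for some x in the domain.
Since gcd(26, 50) = 2, we have 26x ≡ 0 (mod 2) for all x, so f(x) ≡ 0 (mod 2).
But 1 ≢ 0 (mod 2), so 1 ∈ ℤ_{50} has no preimage. Thus f is not surjective.
Since f is not surjective, we find the least positive k with f(k) = f(0): this means 26k ≡ 0 (mod 50), i.e. 50 ∣ 26k. Since gcd(26, 50) = 2, dividing through by 2 this holds exactly when 25 ∣ 13k, and as gcd(13, 25) = 1, exactly when 25 ∣ k.
The smallest positive such k is 25.

25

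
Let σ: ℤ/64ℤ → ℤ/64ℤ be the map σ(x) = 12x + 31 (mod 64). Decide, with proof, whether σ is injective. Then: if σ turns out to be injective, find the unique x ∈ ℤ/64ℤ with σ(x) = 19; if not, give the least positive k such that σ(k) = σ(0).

16

We have gcd(12, 64) = 4 > 1. Taking s = 0 and t = 16: σ(0) = 31 and σ(16) = 12·16 + 31 = 223 ≡ 31 (mod 64).
So σ(0) = σ(16) while 0 ≠ 16, therefore σ is not injective.
Since σ is not injective, we find the least positive k with σ(k) = σ(0): this means 12k ≡ 0 (mod 64), i.e. 64 ∣ 12k. Since gcd(12, 64) = 4, dividing through by 4 this holds exactly when 16 ∣ 3k, and as gcd(3, 16) = 1, exactly when 16 ∣ k.
The smallest positive such k is 16.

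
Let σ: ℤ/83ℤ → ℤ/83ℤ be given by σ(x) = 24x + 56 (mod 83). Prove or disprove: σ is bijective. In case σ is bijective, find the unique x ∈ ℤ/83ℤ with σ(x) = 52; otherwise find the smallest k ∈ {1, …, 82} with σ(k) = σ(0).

69

By definition, injectivity means: for all x_1, x_2 in the domain, σ(x_1) = σ(x_2) implies x_1 = x_2.
Suppose σ(x_1) = σ(x_2) in ℤ/83ℤ. Then 24x_1 + 56 ≡ 24x_2 + 56 (mod 83), thus 24(x_1 − x_2) ≡ 0 (mod 83).
Since gcd(24, 83) = 1, 24 is invertible modulo 83, so x_1 − x_2 ≡ 0 (mod 83), i.e. x_1 = x_2.
We now compute 24⁻¹ mod 83 explicitly. Euclid's algorithm: 83 = 3·24 + 11, 24 = 2·11 + 2, 11 = 5·2 + 1; back-substituting gives 1 = 45·24 − 13·83, so 24⁻¹ ≡ 45 (mod 83).
Then y ↦ 45(y − 56) is a two-sided inverse to σ, so every y ∈ ℤ/83ℤ has a preimage.
Thus σ is bijective.
Since σ is bijective, we compute σ⁻¹(52): solve 24x + 56 ≡ 52 (mod 83), i.e. 24x ≡ 79 (mod 83).
Multiplying by 24⁻¹ = 45 gives x ≡ 45·79 = 3555 = 42·83 + 69 ≡ 69 (mod 83).
Check: σ(69) = 24·69 + 56 = 1712 = 20·83 + 52 ≡ 52 (mod 83).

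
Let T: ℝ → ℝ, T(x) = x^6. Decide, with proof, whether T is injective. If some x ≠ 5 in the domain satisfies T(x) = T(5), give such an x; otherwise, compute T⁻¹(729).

T(5) = 15625 = (−5)^6 = T(−5) (since 6 is even), with 5 ≠ −5. So T is not injective.
For the follow-up, such an x exists: taking x = −5 ∈ ℝ gives T(−5) = 15625 = T(5) with −5 ≠ 5.

-5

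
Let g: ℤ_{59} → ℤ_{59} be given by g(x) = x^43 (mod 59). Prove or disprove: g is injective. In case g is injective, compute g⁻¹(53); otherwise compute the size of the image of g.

Since 59 is prime, the nonzero elements of ℤ_{59} form a cyclic group of order 58.
As gcd(43, 58) = 1, raising to the 43rd power is a bijection on this group: if a^43 ≡ b^43 then (ab^{−1})^43 = 1, and the only element of order dividing gcd(43, 58) = 1 is 1, so a = b.
With g(0) = 0 this makes g injective on all of ℤ_{59}, hence bijective (finite equal-size domain and codomain). In particular g is injective.
Since g is injective, we find the preimage of 53. The inverse of x ↦ x^43 on (ℤ_{59})^× is x ↦ x^27, because 43·27 = 1161 = 20·58 + 1 ≡ 1 (mod 58) and x^{58} = 1 for x ≠ 0 (Fermat). So g⁻¹(53) = 53^27 mod 59.
Repeated squaring mod 59: 53^1 ≡ 53, 53^2 ≡ 53² = 2809 ≡ 36, 53^4 ≡ 36² = 1296 ≡ 57, 53^8 ≡ 57² = 3249 ≡ 4, 53^16 ≡ 4² = 16. Since 27 = 16 + 8 + 2 + 1, 53^27 ≡ 16·4·36·53: 16·4 = 64 ≡ 5, then 5·36 = 180 ≡ 3, then 3·53 = 159 ≡ 41. So 53^27 ≡ 41 (mod 59).
Hence g⁻¹(53) = 41.

41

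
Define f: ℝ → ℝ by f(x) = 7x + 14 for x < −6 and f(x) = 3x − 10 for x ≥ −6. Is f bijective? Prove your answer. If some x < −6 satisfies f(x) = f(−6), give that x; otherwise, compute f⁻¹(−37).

Both pieces are strictly increasing (slopes 7 and 3), so each is injective on its own interval.
The left piece maps (−∞, −6) onto (−∞, −28); the right piece maps [−6, ∞) onto [−28, ∞).
Since −28 = −28, the images partition ℝ: f is injective and surjective, hence bijective.
Because the two images are disjoint, no x < −6 has f(x) = f(−6), so we compute f⁻¹(−37): −37 lies in (−∞, −28), so solve 7x + 14 = −37: x = (−37 − 14)/7 = −51/7.

-51/7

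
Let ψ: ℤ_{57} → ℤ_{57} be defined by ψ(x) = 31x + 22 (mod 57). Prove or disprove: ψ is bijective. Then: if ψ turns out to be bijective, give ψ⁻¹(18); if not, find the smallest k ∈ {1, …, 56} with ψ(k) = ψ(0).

44

Suppose ψ(a) = ψ(b) in ℤ_{57}. Then 31a + 22 ≡ 31b + 22 (mod 57), so 31(a − b) ≡ 0 (mod 57).
Since gcd(31, 57) = 1, 31 is invertible modulo 57, so a − b ≡ 0 (mod 57), i.e. a = b.
We now compute 31⁻¹ mod 57 explicitly. Euclid's algorithm: 57 = 1·31 + 26, 31 = 1·26 + 5, 26 = 5·5 + 1; back-substituting gives 1 = 46·31 − 25·57, so 31⁻¹ ≡ 46 (mod 57).
Then y ↦ 46(y − 22) is a two-sided inverse to ψ, so every y ∈ ℤ_{57} has a preimage.
Therefore ψ is bijective.
Since ψ is bijective, we compute ψ⁻¹(18): solve 31x + 22 ≡ 18 (mod 57), i.e. 31x ≡ 53 (mod 57).
Multiplying by 31⁻¹ = 46 gives x ≡ 46·53 = 2438 = 42·57 + 44 ≡ 44 (mod 57).
Check: ψ(44) = 31·44 + 22 = 1386 = 24·57 + 18 ≡ 18 (mod 57).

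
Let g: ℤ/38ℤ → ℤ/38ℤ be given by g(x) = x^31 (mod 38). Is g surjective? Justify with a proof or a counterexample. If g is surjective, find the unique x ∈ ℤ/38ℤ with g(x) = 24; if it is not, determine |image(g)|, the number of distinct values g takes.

16

Computing x^31 mod 38 for each x (by repeated squaring, reducing mod 38 at every step), the values g(0), g(1), …, g(37) are: 0, 1, 22, 33, 28, 17, 4, 7, 8, 25, 32, 11, 12, 15, 2, 29, 24, 35, 18, 19, 20, 3, 14, 9, 36, 23, 26, 27, 6, 13, 30, 31, 34, 21, 10, 5, 16, 37.
Every element of ℤ/38ℤ appears exactly once in this list, so g is a bijection, and in particular surjective.
Since g is surjective, we read off the preimage of 24 from the same table: g(16) = 24, so g⁻¹(24) = 16.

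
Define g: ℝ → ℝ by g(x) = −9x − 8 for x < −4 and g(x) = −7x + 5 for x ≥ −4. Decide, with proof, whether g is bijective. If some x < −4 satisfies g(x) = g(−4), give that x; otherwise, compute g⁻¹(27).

Both pieces are strictly decreasing (slopes −9 and −7), so each is injective on its own interval.
The left piece maps (−∞, −4) onto (28, ∞); the right piece maps [−4, ∞) onto (−∞, 33].
These images overlap. In particular g(−4) = 33 (right piece), and solving −9x − 8 = 33 on the left piece gives x = −41/9 < −4.
So g(−41/9) = g(−4) with −41/9 ≠ −4, and g is not injective, hence not bijective. This x = −41/9 is the requested value below −4.

-41/9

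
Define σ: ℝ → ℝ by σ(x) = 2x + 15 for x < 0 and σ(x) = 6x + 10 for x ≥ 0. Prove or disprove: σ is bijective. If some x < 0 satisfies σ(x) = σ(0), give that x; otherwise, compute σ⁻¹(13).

Both pieces are strictly increasing (slopes 2 and 6), so each is injective on its own interval.
The left piece maps (−∞, 0) onto (−∞, 15); the right piece maps [0, ∞) onto [10, ∞).
These images overlap. In particular σ(0) = 10 (right piece), and solving 2x + 15 = 10 on the left piece gives x = −5/2 < 0.
So σ(−5/2) = σ(0) with −5/2 ≠ 0, and σ is not injective, hence not bijective. This x = −5/2 is the requested value below 0.

-5/2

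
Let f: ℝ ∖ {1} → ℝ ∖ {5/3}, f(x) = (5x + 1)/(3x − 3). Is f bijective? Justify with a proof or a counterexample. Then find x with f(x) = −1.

1/4

Suppose f(s) = f(t). Cross-multiplying: (5s + 1)(3t − 3) = (5t + 1)(3s − 3).
Expanding both sides and cancelling the symmetric terms leaves −18·(s − t) = 0. Since −18 ≠ 0, s = t. Therefore f is injective.
For any y ≠ 5/3, solving y(3x − 3) = 5x + 1 for x gives a well-defined x ≠ 1. So f is surjective.
Therefore f is bijective.
Solving f(x) = −1: cross-multiplying gives 5x + 1 = −1(3x − 3), which rearranges to 8x = 2, so x = 1/4.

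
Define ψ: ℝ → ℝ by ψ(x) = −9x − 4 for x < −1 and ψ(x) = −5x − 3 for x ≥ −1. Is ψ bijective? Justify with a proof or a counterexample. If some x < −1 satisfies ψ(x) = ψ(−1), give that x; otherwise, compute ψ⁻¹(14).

-2

Both pieces are strictly decreasing (slopes −9 and −5), so each is injective on its own interval.
The left piece maps (−∞, −1) onto (5, ∞); the right piece maps [−1, ∞) onto (−∞, 2].
The images leave a gap (5 has no preimage), so ψ is not surjective, hence not bijective.
Because the two images are disjoint, no x < −1 has ψ(x) = ψ(−1), so we compute ψ⁻¹(14): 14 lies in (5, ∞), so solve −9x − 4 = 14: x = (14 + 4)/(−9) = −2.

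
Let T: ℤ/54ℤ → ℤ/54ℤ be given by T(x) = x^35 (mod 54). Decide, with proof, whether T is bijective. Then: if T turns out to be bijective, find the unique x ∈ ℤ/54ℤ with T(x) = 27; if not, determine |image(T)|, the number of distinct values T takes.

38

T(0) = 0^35 = 0.
T(6): Repeated squaring mod 54: 6^1 ≡ 6, 6^2 ≡ 6² = 36, 6^4 ≡ 36² = 1296 ≡ 0, 6^8 ≡ 0² = 0, 6^16 ≡ 0² = 0, 6^32 ≡ 0² = 0. Since 35 = 32 + 2 + 1, 6^35 ≡ 0·36·6: 0·36 = 0, then 0·6 = 0. So 6^35 ≡ 0 (mod 54).
So T(0) = T(6) = 0 while 0 ≠ 6, hence T is not injective, hence not bijective.
Since T is not bijective, we determine |image(T)|. Computing x^35 mod 54 for each x (by repeated squaring, reducing mod 54 at every step), the values T(0), T(1), …, T(53) are: 0, 1, 14, 27, 34, 11, 0, 31, 44, 27, 46, 5, 0, 25, 2, 27, 22, 35, 0, 37, 50, 27, 16, 47, 0, 13, 26, 27, 28, 41, 0, 7, 38, 27, 4, 17, 0, 19, 32, 27, 52, 29, 0, 49, 8, 27, 10, 23, 0, 43, 20, 27, 40, 53.
The distinct values are {0, 1, 2, 4, 5, 7, 8, 10, 11, 13, 14, 16, 17, 19, 20, 22, 23, 25, 26, 27, 28, 29, 31, 32, 34, 35, 37, 38, 40, 41, 43, 44, 46, 47, 49, 50, 52, 53}; there are 38 of them.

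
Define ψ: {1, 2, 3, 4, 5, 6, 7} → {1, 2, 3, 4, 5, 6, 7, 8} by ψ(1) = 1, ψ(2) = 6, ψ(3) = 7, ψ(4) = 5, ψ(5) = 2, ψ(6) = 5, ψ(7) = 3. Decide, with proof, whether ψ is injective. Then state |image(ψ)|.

6

ψ(4) = 5 = ψ(6) with 4 ≠ 6, so ψ is not injective.
The image of ψ is {1, 2, 3, 5, 6, 7}, which has 6 elements.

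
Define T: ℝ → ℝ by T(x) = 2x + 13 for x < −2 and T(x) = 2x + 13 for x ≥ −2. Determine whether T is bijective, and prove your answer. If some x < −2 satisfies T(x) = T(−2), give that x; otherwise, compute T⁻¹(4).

-9/2

Both pieces are strictly increasing (slopes 2 and 2), so each is injective on its own interval.
The left piece maps (−∞, −2) onto (−∞, 9); the right piece maps [−2, ∞) onto [9, ∞).
Since 9 = 9, the images partition ℝ: T is injective and surjective, hence bijective.
Because the two images are disjoint, no x < −2 has T(x) = T(−2), so we compute T⁻¹(4): 4 lies in (−∞, 9), so solve 2x + 13 = 4: x = (4 − 13)/2 = −9/2.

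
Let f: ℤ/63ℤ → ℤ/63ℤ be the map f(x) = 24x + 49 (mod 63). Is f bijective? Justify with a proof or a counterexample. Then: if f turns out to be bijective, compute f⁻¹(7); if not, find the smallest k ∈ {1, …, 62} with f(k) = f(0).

Recall that injectivity means: for all a, b in the domain, f(a) = f(b) implies a = b.
We have gcd(24, 63) = 3 > 1. Taking a = 0 and b = 21: f(0) = 49 and f(21) = 24·21 + 49 = 553 ≡ 49 (mod 63).
So f(0) = f(21) while 0 ≠ 21, thus f is not injective, hence not bijective.
Since f is not bijective, we find the least positive k with f(k) = f(0): this means 24k ≡ 0 (mod 63), i.e. 63 ∣ 24k. Since gcd(24, 63) = 3, dividing through by 3 this holds exactly when 21 ∣ 8k, and as gcd(8, 21) = 1, exactly when 21 ∣ k.
The smallest positive such k is 21.

21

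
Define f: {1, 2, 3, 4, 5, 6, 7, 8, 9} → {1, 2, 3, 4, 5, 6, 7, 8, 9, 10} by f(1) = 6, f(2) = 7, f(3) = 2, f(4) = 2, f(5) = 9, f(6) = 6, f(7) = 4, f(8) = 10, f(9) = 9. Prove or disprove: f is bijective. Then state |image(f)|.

f(3) = 2 = f(4) with 3 ≠ 4, so f is not injective, hence not bijective.
The image of f is {2, 4, 6, 7, 9, 10}, which has 6 elements.

6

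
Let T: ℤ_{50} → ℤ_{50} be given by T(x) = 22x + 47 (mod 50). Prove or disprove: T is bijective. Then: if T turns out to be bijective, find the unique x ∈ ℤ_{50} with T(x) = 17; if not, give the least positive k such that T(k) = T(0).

We have gcd(22, 50) = 2 > 1. Taking x_1 = 0 and x_2 = 25: T(0) = 47 and T(25) = 22·25 + 47 = 597 ≡ 47 (mod 50).
So T(0) = T(25) while 0 ≠ 25, thus T is not injective, hence not bijective.
Since T is not bijective, we find the least positive k with T(k) = T(0): this means 22k ≡ 0 (mod 50), i.e. 50 ∣ 22k. Since gcd(22, 50) = 2, dividing through by 2 this holds exactly when 25 ∣ 11k, and as gcd(11, 25) = 1, exactly when 25 ∣ k.
The smallest positive such k is 25.

25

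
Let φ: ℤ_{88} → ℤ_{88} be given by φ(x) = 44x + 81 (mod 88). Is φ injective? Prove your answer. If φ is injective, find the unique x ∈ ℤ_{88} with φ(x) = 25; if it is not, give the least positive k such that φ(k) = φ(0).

2

We have gcd(44, 88) = 44 > 1. Taking a = 0 and b = 2: φ(0) = 81 and φ(2) = 44·2 + 81 = 169 ≡ 81 (mod 88).
So φ(0) = φ(2) while 0 ≠ 2, hence φ is not injective.
Since φ is not injective, we find the least positive k with φ(k) = φ(0): this means 44k ≡ 0 (mod 88), i.e. 88 ∣ 44k. Since gcd(44, 88) = 44, dividing through by 44 this holds exactly when 2 ∣ k.
The smallest positive such k is 2.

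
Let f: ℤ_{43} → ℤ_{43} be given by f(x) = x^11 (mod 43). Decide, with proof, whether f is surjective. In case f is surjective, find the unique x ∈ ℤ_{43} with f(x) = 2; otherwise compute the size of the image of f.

39

Since 43 is prime, the nonzero elements of ℤ_{43} form a cyclic group of order 42.
As gcd(11, 42) = 1, raising to the 11th power is a bijection on this group: if s^11 ≡ t^11 then (st^{−1})^11 = 1, and the only element of order dividing gcd(11, 42) = 1 is 1, so s = t.
With f(0) = 0 this makes f injective on all of ℤ_{43}, hence bijective (finite equal-size domain and codomain). In particular f is surjective.
Since f is surjective, we find the preimage of 2. The inverse of x ↦ x^11 on (ℤ_{43})^× is x ↦ x^23, because 11·23 = 253 = 6·42 + 1 ≡ 1 (mod 42) and x^{42} = 1 for x ≠ 0 (Fermat). So f⁻¹(2) = 2^23 mod 43.
Repeated squaring mod 43: 2^1 ≡ 2, 2^2 ≡ 2² = 4, 2^4 ≡ 4² = 16, 2^8 ≡ 16² = 256 ≡ 41, 2^16 ≡ 41² = 1681 ≡ 4. Since 23 = 16 + 4 + 2 + 1, 2^23 ≡ 4·16·4·2: 4·16 = 64 ≡ 21, then 21·4 = 84 ≡ 41, then 41·2 = 82 ≡ 39. So 2^23 ≡ 39 (mod 43).
Hence f⁻¹(2) = 39.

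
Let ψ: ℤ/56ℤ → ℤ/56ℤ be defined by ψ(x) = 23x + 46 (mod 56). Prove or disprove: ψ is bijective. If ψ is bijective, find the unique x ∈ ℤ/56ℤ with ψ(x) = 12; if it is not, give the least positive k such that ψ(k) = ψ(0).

18

If ψ(u) = ψ(v), then 23u ≡ 23v (mod 56). Because gcd(23, 56) = 1, we may cancel 23 to get u ≡ v (mod 56).
We now compute 23⁻¹ mod 56 explicitly. Euclid's algorithm: 56 = 2·23 + 10, 23 = 2·10 + 3, 10 = 3·3 + 1; back-substituting gives 1 = 39·23 − 16·56, so 23⁻¹ ≡ 39 (mod 56).
For any y ∈ ℤ/56ℤ, x = 39(y − 46) mod 56 satisfies ψ(x) = 23·39(y − 46) + 46 ≡ y (since 23·39 ≡ 1 mod 56). So every y has a preimage.
Thus ψ is bijective.
Since ψ is bijective, we compute ψ⁻¹(12): solve 23x + 46 ≡ 12 (mod 56), i.e. 23x ≡ 22 (mod 56).
Multiplying by 23⁻¹ = 39 gives x ≡ 39·22 = 858 = 15·56 + 18 ≡ 18 (mod 56).
Check: ψ(18) = 23·18 + 46 = 460 = 8·56 + 12 ≡ 12 (mod 56).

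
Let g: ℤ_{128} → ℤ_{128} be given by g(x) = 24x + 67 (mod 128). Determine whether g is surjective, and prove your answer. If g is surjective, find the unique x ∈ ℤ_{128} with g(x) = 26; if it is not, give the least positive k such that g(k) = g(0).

16

Since gcd(24, 128) = 8, we have 24x ≡ 0 (mod 8) for all x, so g(x) ≡ 3 (mod 8).
But 0 ≢ 3 (mod 8), so 0 ∈ ℤ_{128} has no preimage. Therefore g is not surjective.
Since g is not surjective, we find the least positive k with g(k) = g(0): this means 24k ≡ 0 (mod 128), i.e. 128 ∣ 24k. Since gcd(24, 128) = 8, dividing through by 8 this holds exactly when 16 ∣ 3k, and as gcd(3, 16) = 1, exactly when 16 ∣ k.
The smallest positive such k is 16.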